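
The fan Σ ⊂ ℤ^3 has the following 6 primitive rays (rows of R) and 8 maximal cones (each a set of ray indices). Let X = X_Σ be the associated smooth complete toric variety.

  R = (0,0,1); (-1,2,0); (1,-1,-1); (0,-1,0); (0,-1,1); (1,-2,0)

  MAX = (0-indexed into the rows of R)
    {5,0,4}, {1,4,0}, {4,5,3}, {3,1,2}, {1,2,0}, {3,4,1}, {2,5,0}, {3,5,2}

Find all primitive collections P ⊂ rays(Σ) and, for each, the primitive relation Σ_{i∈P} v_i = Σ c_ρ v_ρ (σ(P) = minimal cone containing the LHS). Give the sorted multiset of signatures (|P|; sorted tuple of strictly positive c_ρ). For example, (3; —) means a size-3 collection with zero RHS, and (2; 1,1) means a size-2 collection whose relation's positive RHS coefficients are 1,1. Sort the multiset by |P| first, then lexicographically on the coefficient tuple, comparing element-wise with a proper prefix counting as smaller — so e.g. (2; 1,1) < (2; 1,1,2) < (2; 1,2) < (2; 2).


Primitive collections (3):

  P = {1,5}:  v_{1} + v_{5} = 0  ⟹  sig = (2; —)
  P = {0,3}:  v_{0} + v_{3} = v_{4}  ⟹  sig = (2; 1)
  P = {2,4}:  v_{2} + v_{4} = v_{5}  ⟹  sig = (2; 1)

Signatures (|P|; sorted positive RHS coefficients), sorted:
    |P|=2: 3 collections, coeffs (), (1), (1)


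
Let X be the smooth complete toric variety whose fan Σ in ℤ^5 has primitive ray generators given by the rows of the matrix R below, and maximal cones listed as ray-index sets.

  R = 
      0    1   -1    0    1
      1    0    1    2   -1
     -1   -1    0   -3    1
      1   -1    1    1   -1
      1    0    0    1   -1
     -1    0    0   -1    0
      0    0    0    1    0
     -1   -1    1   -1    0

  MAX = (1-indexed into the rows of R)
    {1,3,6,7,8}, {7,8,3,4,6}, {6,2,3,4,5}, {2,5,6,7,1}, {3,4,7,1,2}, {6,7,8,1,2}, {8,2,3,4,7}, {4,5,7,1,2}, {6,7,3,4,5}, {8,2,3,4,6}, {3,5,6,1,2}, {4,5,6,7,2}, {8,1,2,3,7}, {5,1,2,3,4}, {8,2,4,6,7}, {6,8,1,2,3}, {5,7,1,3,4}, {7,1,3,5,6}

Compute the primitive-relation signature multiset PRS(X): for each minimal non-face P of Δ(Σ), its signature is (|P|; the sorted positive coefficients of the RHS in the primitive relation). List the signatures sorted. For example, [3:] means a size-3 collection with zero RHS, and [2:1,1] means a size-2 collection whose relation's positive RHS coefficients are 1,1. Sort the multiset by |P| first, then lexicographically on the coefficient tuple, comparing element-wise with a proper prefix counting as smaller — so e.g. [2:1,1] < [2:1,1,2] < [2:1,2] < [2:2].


|primitive collections| = 5. Relations:

  P = {5,8}:  v_{5} + v_{8} = v_{4} + v_{6}  ⟹  sig = [2:1,1]
  P = {1,4,6}:  v_{1} + v_{4} + v_{6} = 0  ⟹  sig = [3:]
  P = {1,4,8}:  v_{1} + v_{4} + v_{8} = v_{2} + v_{3} + v_{7}  ⟹  sig = [3:1,1,1]
  P = {2,3,5,7}:  v_{2} + v_{3} + v_{5} + v_{7} = v_{4}  ⟹  sig = [4:1]
  P = {2,3,6,7}:  v_{2} + v_{3} + v_{6} + v_{7} = v_{8}  ⟹  sig = [4:1]

so the primitive-relation signature multiset is
[[2:1,1], [3:], [3:1,1,1], [4:1], [4:1]]


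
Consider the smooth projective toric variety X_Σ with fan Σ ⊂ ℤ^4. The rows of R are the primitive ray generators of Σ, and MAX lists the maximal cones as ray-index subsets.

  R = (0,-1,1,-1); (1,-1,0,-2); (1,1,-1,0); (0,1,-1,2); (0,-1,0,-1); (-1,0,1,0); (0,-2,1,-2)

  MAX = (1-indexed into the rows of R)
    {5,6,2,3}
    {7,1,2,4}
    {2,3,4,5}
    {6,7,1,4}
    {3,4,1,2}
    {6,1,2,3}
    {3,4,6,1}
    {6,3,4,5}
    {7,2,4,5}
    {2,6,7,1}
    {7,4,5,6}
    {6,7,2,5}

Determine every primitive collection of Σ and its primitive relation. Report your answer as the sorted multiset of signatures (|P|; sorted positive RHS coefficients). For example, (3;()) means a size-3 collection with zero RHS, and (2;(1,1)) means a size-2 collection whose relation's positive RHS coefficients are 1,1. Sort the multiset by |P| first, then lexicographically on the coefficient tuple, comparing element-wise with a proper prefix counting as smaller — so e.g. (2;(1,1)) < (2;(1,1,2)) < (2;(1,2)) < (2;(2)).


3 collections generate NE(X_Σ); each relation:

  {1,5}:  v_{1} + v_{5} = v_{7}  ⟹  sig = (2;(1))
  {3,7}:  v_{3} + v_{7} = v_{2}  ⟹  sig = (2;(1))
  {2,4,6}:  v_{2} + v_{4} + v_{6} = 0  ⟹  sig = (3;())

Signatures (|P|; sorted positive RHS coefficients), sorted:
    |P|=2: 2 collections, coeffs (1), (1)
    |P|=3: 1 collection, coeffs ()


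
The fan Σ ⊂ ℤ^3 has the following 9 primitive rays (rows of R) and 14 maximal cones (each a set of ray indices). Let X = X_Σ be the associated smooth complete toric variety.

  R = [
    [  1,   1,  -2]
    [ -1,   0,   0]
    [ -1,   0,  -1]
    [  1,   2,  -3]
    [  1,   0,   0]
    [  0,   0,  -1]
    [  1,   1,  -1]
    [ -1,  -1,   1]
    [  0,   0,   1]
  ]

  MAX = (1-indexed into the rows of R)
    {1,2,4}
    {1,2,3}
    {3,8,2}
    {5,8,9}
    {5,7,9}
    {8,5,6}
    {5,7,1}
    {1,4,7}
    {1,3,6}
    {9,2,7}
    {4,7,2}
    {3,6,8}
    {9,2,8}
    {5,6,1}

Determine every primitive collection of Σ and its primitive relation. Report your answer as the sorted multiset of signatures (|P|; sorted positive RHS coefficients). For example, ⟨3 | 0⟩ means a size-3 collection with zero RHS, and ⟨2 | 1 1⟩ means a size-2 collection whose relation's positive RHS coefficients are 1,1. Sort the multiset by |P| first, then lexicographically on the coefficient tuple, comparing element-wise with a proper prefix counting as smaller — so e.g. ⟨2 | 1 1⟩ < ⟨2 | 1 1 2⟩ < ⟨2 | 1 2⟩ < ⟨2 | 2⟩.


The 16 primitive collections of Σ (r=9, n=3):

  P={2,5}:  v_{2} + v_{5} = 0  →  sig = ⟨2 | 0⟩
  P={6,9}:  v_{6} + v_{9} = 0  →  sig = ⟨2 | 0⟩
  P={7,8}:  v_{7} + v_{8} = 0  →  sig = ⟨2 | 0⟩
  P={1,8}:  v_{1} + v_{8} = v_{6}  →  sig = ⟨2 | 1⟩
  P={1,9}:  v_{1} + v_{9} = v_{7}  →  sig = ⟨2 | 1⟩
  P={2,6}:  v_{2} + v_{6} = v_{3}  →  sig = ⟨2 | 1⟩
  P={3,5}:  v_{3} + v_{5} = v_{6}  →  sig = ⟨2 | 1⟩
  P={3,9}:  v_{3} + v_{9} = v_{2}  →  sig = ⟨2 | 1⟩
  P={6,7}:  v_{6} + v_{7} = v_{1}  →  sig = ⟨2 | 1⟩
  P={3,7}:  v_{3} + v_{7} = v_{1} + v_{2}  →  sig = ⟨2 | 1 1⟩
  P={4,5}:  v_{4} + v_{5} = v_{1} + v_{7}  →  sig = ⟨2 | 1 1⟩
  P={4,8}:  v_{4} + v_{8} = v_{1} + v_{2}  →  sig = ⟨2 | 1 1⟩
  P={4,6}:  v_{4} + v_{6} = 2·v_{1} + v_{2}  →  sig = ⟨2 | 1 2⟩
  P={4,9}:  v_{4} + v_{9} = v_{2} + 2·v_{7}  →  sig = ⟨2 | 1 2⟩
  P={3,4}:  v_{3} + v_{4} = 2·v_{1} + 2·v_{2}  →  sig = ⟨2 | 2 2⟩
  P={1,2,7}:  v_{1} + v_{2} + v_{7} = v_{4}  →  sig = ⟨3 | 1⟩

Sorted signature multiset PRS(X):
[⟨2 | 0⟩, ⟨2 | 0⟩, ⟨2 | 0⟩, ⟨2 | 1⟩, ⟨2 | 1⟩, ⟨2 | 1⟩, ⟨2 | 1⟩, ⟨2 | 1⟩, ⟨2 | 1⟩, ⟨2 | 1 1⟩, ⟨2 | 1 1⟩, ⟨2 | 1 1⟩, ⟨2 | 1 2⟩, ⟨2 | 1 2⟩, ⟨2 | 2 2⟩, ⟨3 | 1⟩]


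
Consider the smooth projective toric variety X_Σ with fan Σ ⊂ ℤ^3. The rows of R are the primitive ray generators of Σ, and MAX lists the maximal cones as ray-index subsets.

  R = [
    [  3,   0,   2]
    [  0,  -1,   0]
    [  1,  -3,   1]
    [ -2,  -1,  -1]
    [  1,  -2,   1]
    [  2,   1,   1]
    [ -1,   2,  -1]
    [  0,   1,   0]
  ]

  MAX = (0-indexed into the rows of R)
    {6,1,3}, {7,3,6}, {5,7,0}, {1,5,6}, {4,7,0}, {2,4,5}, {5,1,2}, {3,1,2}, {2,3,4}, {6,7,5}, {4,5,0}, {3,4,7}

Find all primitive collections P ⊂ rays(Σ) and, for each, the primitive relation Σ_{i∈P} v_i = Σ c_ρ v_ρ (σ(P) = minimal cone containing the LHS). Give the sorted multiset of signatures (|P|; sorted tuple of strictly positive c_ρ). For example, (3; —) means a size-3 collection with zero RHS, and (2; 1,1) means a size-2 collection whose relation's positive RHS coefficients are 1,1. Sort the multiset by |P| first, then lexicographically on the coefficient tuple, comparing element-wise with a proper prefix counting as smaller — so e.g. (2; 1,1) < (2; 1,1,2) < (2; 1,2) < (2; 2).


Δ(Σ) — 8 vertices, 11 min non-faces:

  P = {1,7}:  v_{1} + v_{7} = 0  →  sig = (2; —)
  P = {3,5}:  v_{3} + v_{5} = 0  →  sig = (2; —)
  P = {4,6}:  v_{4} + v_{6} = 0  →  sig = (2; —)
  P = {1,4}:  v_{1} + v_{4} = v_{2}  →  sig = (2; 1)
  P = {2,6}:  v_{2} + v_{6} = v_{1}  →  sig = (2; 1)
  P = {2,7}:  v_{2} + v_{7} = v_{4}  →  sig = (2; 1)
  P = {0,1}:  v_{0} + v_{1} = v_{4} + v_{5}  →  sig = (2; 1,1)
  P = {0,3}:  v_{0} + v_{3} = v_{4} + v_{7}  →  sig = (2; 1,1)
  P = {0,6}:  v_{0} + v_{6} = v_{5} + v_{7}  →  sig = (2; 1,1)
  P = {0,2}:  v_{0} + v_{2} = 2·v_{4} + v_{5}  →  sig = (2; 1,2)
  P = {4,5,7}:  v_{4} + v_{5} + v_{7} = v_{0}  →  sig = (3; 1)

Sorted signature multiset PRS(X):
    (2; —)
    (2; —)
    (2; —)
    (2; 1)
    (2; 1)
    (2; 1)
    (2; 1,1)
    (2; 1,1)
    (2; 1,1)
    (2; 1,2)
    (3; 1)


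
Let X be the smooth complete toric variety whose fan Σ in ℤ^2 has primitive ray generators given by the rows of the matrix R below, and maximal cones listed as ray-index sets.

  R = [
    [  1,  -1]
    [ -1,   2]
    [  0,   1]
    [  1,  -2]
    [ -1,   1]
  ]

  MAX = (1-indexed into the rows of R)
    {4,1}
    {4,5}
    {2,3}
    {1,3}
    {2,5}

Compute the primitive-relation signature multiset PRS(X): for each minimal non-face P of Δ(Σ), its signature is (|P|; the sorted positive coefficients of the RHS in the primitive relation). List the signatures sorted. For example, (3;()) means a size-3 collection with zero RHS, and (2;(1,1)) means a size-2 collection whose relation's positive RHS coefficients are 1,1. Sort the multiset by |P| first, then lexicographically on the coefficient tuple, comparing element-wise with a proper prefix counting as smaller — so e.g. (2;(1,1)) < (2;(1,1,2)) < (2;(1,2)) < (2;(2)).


Σ has 5 primitive collections:

  P = {1,5}:  v_{1} + v_{5} = 0  ⇒ sig = (2;())
  P = {2,4}:  v_{2} + v_{4} = 0  ⇒ sig = (2;())
  P = {1,2}:  v_{1} + v_{2} = v_{3}  ⇒ sig = (2;(1))
  P = {3,4}:  v_{3} + v_{4} = v_{1}  ⇒ sig = (2;(1))
  P = {3,5}:  v_{3} + v_{5} = v_{2}  ⇒ sig = (2;(1))

Sorted signature multiset PRS(X):
{ (2;()) ×2,  (2;(1)) ×3 }


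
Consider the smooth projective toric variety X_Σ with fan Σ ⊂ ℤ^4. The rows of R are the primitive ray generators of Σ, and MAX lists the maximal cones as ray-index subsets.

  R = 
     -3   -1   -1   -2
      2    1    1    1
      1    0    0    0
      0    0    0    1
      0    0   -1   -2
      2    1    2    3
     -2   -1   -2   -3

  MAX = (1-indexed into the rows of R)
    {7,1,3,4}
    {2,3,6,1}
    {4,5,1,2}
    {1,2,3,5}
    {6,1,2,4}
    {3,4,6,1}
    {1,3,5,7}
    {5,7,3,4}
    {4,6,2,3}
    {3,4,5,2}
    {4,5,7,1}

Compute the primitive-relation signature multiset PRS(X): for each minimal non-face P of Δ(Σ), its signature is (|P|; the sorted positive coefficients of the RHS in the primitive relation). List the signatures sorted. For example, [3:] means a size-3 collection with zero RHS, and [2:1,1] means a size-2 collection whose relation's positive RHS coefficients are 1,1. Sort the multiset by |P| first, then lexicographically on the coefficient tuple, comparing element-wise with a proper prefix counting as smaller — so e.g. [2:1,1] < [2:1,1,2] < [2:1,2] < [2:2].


5 collections generate NE(X_Σ); each relation:

  {6,7}:  v_{6} + v_{7} = 0  ⇒ sig = [2:]
  {2,7}:  v_{2} + v_{7} = v_{5}  ⇒ sig = [2:1]
  {5,6}:  v_{5} + v_{6} = v_{2}  ⇒ sig = [2:1]
  {1,2,3,4}:  v_{1} + v_{2} + v_{3} + v_{4} = 0  ⇒ sig = [4:]
  {1,3,4,5}:  v_{1} + v_{3} + v_{4} + v_{5} = v_{7}  ⇒ sig = [4:1]

Sorted signature multiset PRS(X):
    |P|=2: 3 collections, coeffs (), (1), (1)
    |P|=4: 2 collections, coeffs (), (1)


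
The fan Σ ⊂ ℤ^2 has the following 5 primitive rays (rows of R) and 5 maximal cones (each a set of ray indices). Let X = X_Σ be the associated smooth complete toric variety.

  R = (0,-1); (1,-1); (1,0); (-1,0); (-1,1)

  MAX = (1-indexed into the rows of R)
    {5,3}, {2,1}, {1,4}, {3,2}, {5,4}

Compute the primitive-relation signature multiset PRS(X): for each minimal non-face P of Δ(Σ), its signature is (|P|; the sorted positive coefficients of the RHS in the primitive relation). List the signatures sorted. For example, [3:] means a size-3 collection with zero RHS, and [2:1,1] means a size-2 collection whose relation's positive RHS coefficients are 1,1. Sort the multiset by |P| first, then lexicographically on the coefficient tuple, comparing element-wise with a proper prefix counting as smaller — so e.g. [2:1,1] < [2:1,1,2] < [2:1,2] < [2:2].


Primitive collections (5):

  P = {2,5}:  v_{2} + v_{5} = 0  ⇒ sig = [2:]
  P = {3,4}:  v_{3} + v_{4} = 0  ⇒ sig = [2:]
  P = {1,3}:  v_{1} + v_{3} = v_{2}  ⇒ sig = [2:1]
  P = {1,5}:  v_{1} + v_{5} = v_{4}  ⇒ sig = [2:1]
  P = {2,4}:  v_{2} + v_{4} = v_{1}  ⇒ sig = [2:1]

Hence PRS(X_Σ) =
{ [2:] ×2,  [2:1] ×3 }


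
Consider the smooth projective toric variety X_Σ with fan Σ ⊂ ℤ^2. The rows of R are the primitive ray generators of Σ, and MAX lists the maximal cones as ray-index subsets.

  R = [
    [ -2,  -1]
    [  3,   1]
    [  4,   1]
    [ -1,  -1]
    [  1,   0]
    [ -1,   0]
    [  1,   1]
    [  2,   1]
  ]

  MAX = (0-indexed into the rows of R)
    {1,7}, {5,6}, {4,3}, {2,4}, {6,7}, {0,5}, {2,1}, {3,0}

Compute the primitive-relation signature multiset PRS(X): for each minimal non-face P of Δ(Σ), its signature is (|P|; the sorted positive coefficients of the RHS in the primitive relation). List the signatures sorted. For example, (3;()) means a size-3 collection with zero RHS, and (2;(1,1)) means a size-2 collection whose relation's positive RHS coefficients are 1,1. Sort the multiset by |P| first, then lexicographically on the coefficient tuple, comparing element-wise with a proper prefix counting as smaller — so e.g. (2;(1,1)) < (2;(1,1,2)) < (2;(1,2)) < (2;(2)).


Primitive collections (20):

  • {0,7}:  v_{0} + v_{7} = 0  ⟹  sig = (2;())
  • {3,6}:  v_{3} + v_{6} = 0  ⟹  sig = (2;())
  • {4,5}:  v_{4} + v_{5} = 0  ⟹  sig = (2;())
  • {0,1}:  v_{0} + v_{1} = v_{4}  ⟹  sig = (2;(1))
  • {0,4}:  v_{0} + v_{4} = v_{3}  ⟹  sig = (2;(1))
  • {0,6}:  v_{0} + v_{6} = v_{5}  ⟹  sig = (2;(1))
  • {1,4}:  v_{1} + v_{4} = v_{2}  ⟹  sig = (2;(1))
  • {1,5}:  v_{1} + v_{5} = v_{7}  ⟹  sig = (2;(1))
  • {2,5}:  v_{2} + v_{5} = v_{1}  ⟹  sig = (2;(1))
  • {3,5}:  v_{3} + v_{5} = v_{0}  ⟹  sig = (2;(1))
  • {3,7}:  v_{3} + v_{7} = v_{4}  ⟹  sig = (2;(1))
  • {4,6}:  v_{4} + v_{6} = v_{7}  ⟹  sig = (2;(1))
  • {4,7}:  v_{4} + v_{7} = v_{1}  ⟹  sig = (2;(1))
  • {5,7}:  v_{5} + v_{7} = v_{6}  ⟹  sig = (2;(1))
  • {2,6}:  v_{2} + v_{6} = v_{1} + v_{7}  ⟹  sig = (2;(1,1))
  • {0,2}:  v_{0} + v_{2} = 2·v_{4}  ⟹  sig = (2;(2))
  • {1,3}:  v_{1} + v_{3} = 2·v_{4}  ⟹  sig = (2;(2))
  • {1,6}:  v_{1} + v_{6} = 2·v_{7}  ⟹  sig = (2;(2))
  • {2,7}:  v_{2} + v_{7} = 2·v_{1}  ⟹  sig = (2;(2))
  • {2,3}:  v_{2} + v_{3} = 3·v_{4}  ⟹  sig = (2;(3))

Hence PRS(X_Σ) =
[(2;()), (2;()), (2;()), (2;(1)), (2;(1)), (2;(1)), (2;(1)), (2;(1)), (2;(1)), (2;(1)), (2;(1)), (2;(1)), (2;(1)), (2;(1)), (2;(1,1)), (2;(2)), (2;(2)), (2;(2)), (2;(2)), (2;(3))]


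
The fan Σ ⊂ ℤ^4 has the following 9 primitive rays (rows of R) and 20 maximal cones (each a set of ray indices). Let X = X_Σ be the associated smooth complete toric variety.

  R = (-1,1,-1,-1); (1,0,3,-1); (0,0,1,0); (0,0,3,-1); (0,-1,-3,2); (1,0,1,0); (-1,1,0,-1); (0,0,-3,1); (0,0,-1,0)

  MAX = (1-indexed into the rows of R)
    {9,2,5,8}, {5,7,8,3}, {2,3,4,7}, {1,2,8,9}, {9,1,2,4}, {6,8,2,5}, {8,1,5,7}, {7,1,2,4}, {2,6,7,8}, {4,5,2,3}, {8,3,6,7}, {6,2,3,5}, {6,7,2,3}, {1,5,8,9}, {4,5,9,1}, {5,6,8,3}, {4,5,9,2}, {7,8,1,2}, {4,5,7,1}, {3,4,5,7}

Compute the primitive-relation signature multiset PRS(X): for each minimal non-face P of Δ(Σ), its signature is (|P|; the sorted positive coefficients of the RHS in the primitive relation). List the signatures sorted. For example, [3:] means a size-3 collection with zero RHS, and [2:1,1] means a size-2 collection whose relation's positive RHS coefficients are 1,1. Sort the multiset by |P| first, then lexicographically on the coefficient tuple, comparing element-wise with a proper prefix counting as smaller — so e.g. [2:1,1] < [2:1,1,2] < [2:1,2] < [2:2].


|primitive collections| = 11. Relations:

  {3,9}:  v_{3} + v_{9} = 0  ⟹  sig = [2:]
  {4,8}:  v_{4} + v_{8} = 0  ⟹  sig = [2:]
  {1,3}:  v_{1} + v_{3} = v_{7}  ⟹  sig = [2:1]
  {7,9}:  v_{7} + v_{9} = v_{1}  ⟹  sig = [2:1]
  {4,6}:  v_{4} + v_{6} = v_{2} + v_{3}  ⟹  sig = [2:1,1]
  {6,9}:  v_{6} + v_{9} = v_{2} + v_{8}  ⟹  sig = [2:1,1]
  {1,6}:  v_{1} + v_{6} = v_{2} + v_{7} + v_{8}  ⟹  sig = [2:1,1,1]
  {2,5,7}:  v_{2} + v_{5} + v_{7} = 0  ⟹  sig = [3:]
  {1,2,5}:  v_{1} + v_{2} + v_{5} = v_{9}  ⟹  sig = [3:1]
  {2,3,8}:  v_{2} + v_{3} + v_{8} = v_{6}  ⟹  sig = [3:1]
  {5,6,7}:  v_{5} + v_{6} + v_{7} = v_{3} + v_{8}  ⟹  sig = [3:1,1]

Hence PRS(X_Σ) =
    [2:]
    [2:]
    [2:1]
    [2:1]
    [2:1,1]
    [2:1,1]
    [2:1,1,1]
    [3:]
    [3:1]
    [3:1]
    [3:1,1]


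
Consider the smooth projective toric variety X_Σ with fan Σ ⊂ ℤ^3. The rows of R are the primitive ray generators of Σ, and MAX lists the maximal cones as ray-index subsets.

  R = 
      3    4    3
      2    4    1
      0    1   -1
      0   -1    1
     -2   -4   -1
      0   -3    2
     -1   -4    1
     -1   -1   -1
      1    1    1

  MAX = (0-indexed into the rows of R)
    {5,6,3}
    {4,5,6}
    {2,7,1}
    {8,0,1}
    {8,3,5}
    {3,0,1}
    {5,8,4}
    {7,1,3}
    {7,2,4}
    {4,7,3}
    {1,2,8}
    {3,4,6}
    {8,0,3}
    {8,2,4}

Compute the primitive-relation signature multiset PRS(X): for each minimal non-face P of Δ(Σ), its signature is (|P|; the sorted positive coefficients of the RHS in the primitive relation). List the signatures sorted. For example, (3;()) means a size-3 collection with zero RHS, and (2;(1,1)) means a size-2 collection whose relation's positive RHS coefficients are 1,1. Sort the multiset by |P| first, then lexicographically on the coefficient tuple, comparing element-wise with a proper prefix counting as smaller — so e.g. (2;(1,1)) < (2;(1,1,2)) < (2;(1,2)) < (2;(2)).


18 collections generate NE(X_Σ); each relation:

  {1,4}:  v_{1} + v_{4} = 0 — sig = (2;())
  {2,3}:  v_{2} + v_{3} = 0 — sig = (2;())
  {7,8}:  v_{7} + v_{8} = 0 — sig = (2;())
  {5,7}:  v_{5} + v_{7} = v_{6} — sig = (2;(1))
  {6,8}:  v_{6} + v_{8} = v_{5} — sig = (2;(1))
  {0,2}:  v_{0} + v_{2} = v_{1} + v_{8} — sig = (2;(1,1))
  {0,4}:  v_{0} + v_{4} = v_{3} + v_{8} — sig = (2;(1,1))
  {0,7}:  v_{0} + v_{7} = v_{1} + v_{3} — sig = (2;(1,1))
  {1,6}:  v_{1} + v_{6} = v_{3} + v_{8} — sig = (2;(1,1))
  {2,6}:  v_{2} + v_{6} = v_{4} + v_{8} — sig = (2;(1,1))
  {6,7}:  v_{6} + v_{7} = v_{3} + v_{4} — sig = (2;(1,1))
  {1,5}:  v_{1} + v_{5} = v_{3} + 2·v_{8} — sig = (2;(1,2))
  {2,5}:  v_{2} + v_{5} = v_{4} + 2·v_{8} — sig = (2;(1,2))
  {0,6}:  v_{0} + v_{6} = 2·v_{3} + 2·v_{8} — sig = (2;(2,2))
  {0,5}:  v_{0} + v_{5} = 2·v_{3} + 3·v_{8} — sig = (2;(2,3))
  {1,3,8}:  v_{1} + v_{3} + v_{8} = v_{0} — sig = (3;(1))
  {3,4,8}:  v_{3} + v_{4} + v_{8} = v_{6} — sig = (3;(1))
  {3,4,5}:  v_{3} + v_{4} + v_{5} = 2·v_{6} — sig = (3;(2))

so the primitive-relation signature multiset is
[(2;()), (2;()), (2;()), (2;(1)), (2;(1)), (2;(1,1)), (2;(1,1)), (2;(1,1)), (2;(1,1)), (2;(1,1)), (2;(1,1)), (2;(1,2)), (2;(1,2)), (2;(2,2)), (2;(2,3)), (3;(1)), (3;(1)), (3;(2))]


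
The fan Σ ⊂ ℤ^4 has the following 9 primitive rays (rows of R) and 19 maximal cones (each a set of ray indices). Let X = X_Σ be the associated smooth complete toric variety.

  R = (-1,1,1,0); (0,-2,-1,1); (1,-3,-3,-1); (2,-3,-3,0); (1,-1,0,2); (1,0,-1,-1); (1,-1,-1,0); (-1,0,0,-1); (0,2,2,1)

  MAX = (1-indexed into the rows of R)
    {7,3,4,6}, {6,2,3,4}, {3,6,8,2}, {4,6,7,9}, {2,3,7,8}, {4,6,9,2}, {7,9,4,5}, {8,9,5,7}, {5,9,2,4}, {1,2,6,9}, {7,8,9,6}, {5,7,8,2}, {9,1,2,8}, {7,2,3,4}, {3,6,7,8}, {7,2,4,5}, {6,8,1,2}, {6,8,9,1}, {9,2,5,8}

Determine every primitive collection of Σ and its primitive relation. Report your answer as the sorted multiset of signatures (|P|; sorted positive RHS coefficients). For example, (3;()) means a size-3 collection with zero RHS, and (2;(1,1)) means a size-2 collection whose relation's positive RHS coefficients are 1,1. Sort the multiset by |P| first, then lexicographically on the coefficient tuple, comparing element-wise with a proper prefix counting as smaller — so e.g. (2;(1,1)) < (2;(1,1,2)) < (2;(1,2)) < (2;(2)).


|primitive collections| = 11. Relations:

  P={1,7}:  v_{1} + v_{7} = 0 ; sig = (2;())
  P={3,9}:  v_{3} + v_{9} = v_{7} ; sig = (2;(1))
  P={4,8}:  v_{4} + v_{8} = v_{3} ; sig = (2;(1))
  P={1,4}:  v_{1} + v_{4} = v_{2} + v_{6} ; sig = (2;(1,1))
  P={1,5}:  v_{1} + v_{5} = v_{2} + v_{9} ; sig = (2;(1,1))
  P={5,6}:  v_{5} + v_{6} = v_{4} + v_{9} ; sig = (2;(1,1))
  P={1,3}:  v_{1} + v_{3} = v_{2} + v_{6} + v_{8} ; sig = (2;(1,1,1))
  P={3,5}:  v_{3} + v_{5} = v_{2} + 2·v_{7} ; sig = (2;(1,2))
  P={2,6,7}:  v_{2} + v_{6} + v_{7} = v_{4} ; sig = (3;(1))
  P={2,7,9}:  v_{2} + v_{7} + v_{9} = v_{5} ; sig = (3;(1))
  P={2,6,8,9}:  v_{2} + v_{6} + v_{8} + v_{9} = 0 ; sig = (4;())

Signatures (|P|; sorted positive RHS coefficients), sorted:
    |P|=2: 8 collections, coeffs (), (1), (1), (1,1), (1,1), (1,1), (1,1,1), (1,2)
    |P|=3: 2 collections, coeffs (1), (1)
    |P|=4: 1 collection, coeffs ()


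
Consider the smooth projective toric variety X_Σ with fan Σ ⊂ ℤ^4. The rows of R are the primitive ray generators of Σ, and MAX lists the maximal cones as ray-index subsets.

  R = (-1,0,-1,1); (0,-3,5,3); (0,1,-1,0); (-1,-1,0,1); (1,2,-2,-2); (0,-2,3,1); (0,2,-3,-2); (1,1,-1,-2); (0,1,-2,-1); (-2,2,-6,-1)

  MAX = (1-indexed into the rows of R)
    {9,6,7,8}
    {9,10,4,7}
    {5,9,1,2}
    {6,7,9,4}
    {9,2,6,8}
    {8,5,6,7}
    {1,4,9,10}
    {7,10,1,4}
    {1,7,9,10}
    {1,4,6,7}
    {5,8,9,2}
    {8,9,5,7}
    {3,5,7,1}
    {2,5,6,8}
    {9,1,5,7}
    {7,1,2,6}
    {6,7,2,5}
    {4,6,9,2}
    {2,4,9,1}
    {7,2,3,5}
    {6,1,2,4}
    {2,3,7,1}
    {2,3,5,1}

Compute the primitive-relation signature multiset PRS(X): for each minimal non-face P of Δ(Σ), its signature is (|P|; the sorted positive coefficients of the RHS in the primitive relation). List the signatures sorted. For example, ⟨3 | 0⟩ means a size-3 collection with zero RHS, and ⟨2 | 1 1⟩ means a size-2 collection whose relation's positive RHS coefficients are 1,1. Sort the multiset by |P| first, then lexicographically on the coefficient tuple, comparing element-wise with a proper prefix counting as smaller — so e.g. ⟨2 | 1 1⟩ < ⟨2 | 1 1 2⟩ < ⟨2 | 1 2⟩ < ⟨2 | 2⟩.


20 collections generate NE(X_Σ); each relation:

  {1,8}:  v_{1} + v_{8} = v_{9}  ⟹  sig = ⟨2 | 1⟩
  {3,4}:  v_{3} + v_{4} = v_{1}  ⟹  sig = ⟨2 | 1⟩
  {3,8}:  v_{3} + v_{8} = v_{5}  ⟹  sig = ⟨2 | 1⟩
  {4,5}:  v_{4} + v_{5} = v_{9}  ⟹  sig = ⟨2 | 1⟩
  {2,10}:  v_{2} + v_{10} = v_{1} + v_{4}  ⟹  sig = ⟨2 | 1 1⟩
  {3,6}:  v_{3} + v_{6} = v_{2} + v_{7}  ⟹  sig = ⟨2 | 1 1⟩
  {3,9}:  v_{3} + v_{9} = v_{1} + v_{5}  ⟹  sig = ⟨2 | 1 1⟩
  {3,10}:  v_{3} + v_{10} = 2·v_{1} + v_{7} + v_{9}  ⟹  sig = ⟨2 | 1 1 2⟩
  {5,10}:  v_{5} + v_{10} = v_{1} + v_{7} + 2·v_{9}  ⟹  sig = ⟨2 | 1 1 2⟩
  {8,10}:  v_{8} + v_{10} = v_{4} + v_{7} + 2·v_{9}  ⟹  sig = ⟨2 | 1 1 2⟩
  {4,8}:  v_{4} + v_{8} = v_{6} + 2·v_{9}  ⟹  sig = ⟨2 | 1 2⟩
  {6,10}:  v_{6} + v_{10} = 2·v_{4} + v_{7}  ⟹  sig = ⟨2 | 1 2⟩
  {1,5,6}:  v_{1} + v_{5} + v_{6} = 0  ⟹  sig = ⟨3 | 0⟩
  {2,7,9}:  v_{2} + v_{7} + v_{9} = 0  ⟹  sig = ⟨3 | 0⟩
  {1,6,9}:  v_{1} + v_{6} + v_{9} = v_{4}  ⟹  sig = ⟨3 | 1⟩
  {5,6,9}:  v_{5} + v_{6} + v_{9} = v_{8}  ⟹  sig = ⟨3 | 1⟩
  {2,4,7}:  v_{2} + v_{4} + v_{7} = v_{1} + v_{6}  ⟹  sig = ⟨3 | 1 1⟩
  {2,7,8}:  v_{2} + v_{7} + v_{8} = v_{5} + v_{6}  ⟹  sig = ⟨3 | 1 1⟩
  {1,2,5,7}:  v_{1} + v_{2} + v_{5} + v_{7} = v_{3}  ⟹  sig = ⟨4 | 1⟩
  {1,4,7,9}:  v_{1} + v_{4} + v_{7} + v_{9} = v_{10}  ⟹  sig = ⟨4 | 1⟩

so the primitive-relation signature multiset is
[⟨2 | 1⟩, ⟨2 | 1⟩, ⟨2 | 1⟩, ⟨2 | 1⟩, ⟨2 | 1 1⟩, ⟨2 | 1 1⟩, ⟨2 | 1 1⟩, ⟨2 | 1 1 2⟩, ⟨2 | 1 1 2⟩, ⟨2 | 1 1 2⟩, ⟨2 | 1 2⟩, ⟨2 | 1 2⟩, ⟨3 | 0⟩, ⟨3 | 0⟩, ⟨3 | 1⟩, ⟨3 | 1⟩, ⟨3 | 1 1⟩, ⟨3 | 1 1⟩, ⟨4 | 1⟩, ⟨4 | 1⟩]


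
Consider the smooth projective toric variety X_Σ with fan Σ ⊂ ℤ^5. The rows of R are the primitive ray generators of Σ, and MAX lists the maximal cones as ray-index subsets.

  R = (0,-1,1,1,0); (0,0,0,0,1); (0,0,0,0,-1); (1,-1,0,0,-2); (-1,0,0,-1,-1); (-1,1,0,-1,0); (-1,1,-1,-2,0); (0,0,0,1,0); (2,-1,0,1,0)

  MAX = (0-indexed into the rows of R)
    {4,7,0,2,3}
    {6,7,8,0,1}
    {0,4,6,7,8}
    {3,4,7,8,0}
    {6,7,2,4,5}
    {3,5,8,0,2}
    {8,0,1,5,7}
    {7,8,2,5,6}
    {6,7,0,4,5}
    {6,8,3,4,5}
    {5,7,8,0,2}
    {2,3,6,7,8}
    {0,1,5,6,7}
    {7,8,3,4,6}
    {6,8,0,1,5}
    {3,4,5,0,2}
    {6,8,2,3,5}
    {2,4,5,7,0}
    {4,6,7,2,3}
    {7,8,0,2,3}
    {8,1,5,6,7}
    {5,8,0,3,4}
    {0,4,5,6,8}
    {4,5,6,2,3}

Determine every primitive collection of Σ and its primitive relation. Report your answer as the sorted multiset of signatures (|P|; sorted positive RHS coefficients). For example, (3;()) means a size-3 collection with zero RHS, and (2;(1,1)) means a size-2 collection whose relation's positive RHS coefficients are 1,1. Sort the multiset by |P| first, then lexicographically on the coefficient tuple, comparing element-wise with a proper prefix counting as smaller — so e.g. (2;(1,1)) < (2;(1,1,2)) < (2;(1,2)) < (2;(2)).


9 collections generate NE(X_Σ); each relation:

  P = {1,2}:  v_{1} + v_{2} = 0 ; sig = (2;())
  P = {1,3}:  v_{1} + v_{3} = v_{4} + v_{8} ; sig = (2;(1,1))
  P = {1,4}:  v_{1} + v_{4} = v_{0} + v_{6} ; sig = (2;(1,1))
  P = {0,2,6}:  v_{0} + v_{2} + v_{6} = v_{4} ; sig = (3;(1))
  P = {2,4,8}:  v_{2} + v_{4} + v_{8} = v_{3} ; sig = (3;(1))
  P = {0,3,6}:  v_{0} + v_{3} + v_{6} = 2·v_{4} + v_{8} ; sig = (3;(1,2))
  P = {3,5,7}:  v_{3} + v_{5} + v_{7} = 2·v_{2} ; sig = (3;(2))
  P = {4,5,7,8}:  v_{4} + v_{5} + v_{7} + v_{8} = v_{2} ; sig = (4;(1))
  P = {0,5,6,7,8}:  v_{0} + v_{5} + v_{6} + v_{7} + v_{8} = 0 ; sig = (5;())

so the primitive-relation signature multiset is
{ (2;()),  (2;(1,1)) ×2,  (3;(1)) ×2,  (3;(1,2)),  (3;(2)),  (4;(1)),  (5;()) }


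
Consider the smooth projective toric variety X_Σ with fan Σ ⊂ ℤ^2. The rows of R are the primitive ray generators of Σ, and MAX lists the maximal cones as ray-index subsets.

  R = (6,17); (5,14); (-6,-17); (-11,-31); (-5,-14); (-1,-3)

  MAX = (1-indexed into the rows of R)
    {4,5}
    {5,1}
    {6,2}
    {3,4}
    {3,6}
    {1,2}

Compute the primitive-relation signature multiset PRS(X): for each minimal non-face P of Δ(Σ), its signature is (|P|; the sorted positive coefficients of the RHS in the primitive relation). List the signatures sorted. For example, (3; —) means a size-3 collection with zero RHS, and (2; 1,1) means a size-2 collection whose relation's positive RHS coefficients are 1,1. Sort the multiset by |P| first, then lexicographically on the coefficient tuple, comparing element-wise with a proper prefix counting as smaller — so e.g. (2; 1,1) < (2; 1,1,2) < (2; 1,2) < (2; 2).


9 collections generate NE(X_Σ); each relation:

  P = {1,3}:  v_{1} + v_{3} = 0  ⟹  sig = (2; —)
  P = {2,5}:  v_{2} + v_{5} = 0  ⟹  sig = (2; —)
  P = {1,4}:  v_{1} + v_{4} = v_{5}  ⟹  sig = (2; 1)
  P = {1,6}:  v_{1} + v_{6} = v_{2}  ⟹  sig = (2; 1)
  P = {2,3}:  v_{2} + v_{3} = v_{6}  ⟹  sig = (2; 1)
  P = {2,4}:  v_{2} + v_{4} = v_{3}  ⟹  sig = (2; 1)
  P = {3,5}:  v_{3} + v_{5} = v_{4}  ⟹  sig = (2; 1)
  P = {5,6}:  v_{5} + v_{6} = v_{3}  ⟹  sig = (2; 1)
  P = {4,6}:  v_{4} + v_{6} = 2·v_{3}  ⟹  sig = (2; 2)

Signatures (|P|; sorted positive RHS coefficients), sorted:
    (2; —)
    (2; —)
    (2; 1)
    (2; 1)
    (2; 1)
    (2; 1)
    (2; 1)
    (2; 1)
    (2; 2)


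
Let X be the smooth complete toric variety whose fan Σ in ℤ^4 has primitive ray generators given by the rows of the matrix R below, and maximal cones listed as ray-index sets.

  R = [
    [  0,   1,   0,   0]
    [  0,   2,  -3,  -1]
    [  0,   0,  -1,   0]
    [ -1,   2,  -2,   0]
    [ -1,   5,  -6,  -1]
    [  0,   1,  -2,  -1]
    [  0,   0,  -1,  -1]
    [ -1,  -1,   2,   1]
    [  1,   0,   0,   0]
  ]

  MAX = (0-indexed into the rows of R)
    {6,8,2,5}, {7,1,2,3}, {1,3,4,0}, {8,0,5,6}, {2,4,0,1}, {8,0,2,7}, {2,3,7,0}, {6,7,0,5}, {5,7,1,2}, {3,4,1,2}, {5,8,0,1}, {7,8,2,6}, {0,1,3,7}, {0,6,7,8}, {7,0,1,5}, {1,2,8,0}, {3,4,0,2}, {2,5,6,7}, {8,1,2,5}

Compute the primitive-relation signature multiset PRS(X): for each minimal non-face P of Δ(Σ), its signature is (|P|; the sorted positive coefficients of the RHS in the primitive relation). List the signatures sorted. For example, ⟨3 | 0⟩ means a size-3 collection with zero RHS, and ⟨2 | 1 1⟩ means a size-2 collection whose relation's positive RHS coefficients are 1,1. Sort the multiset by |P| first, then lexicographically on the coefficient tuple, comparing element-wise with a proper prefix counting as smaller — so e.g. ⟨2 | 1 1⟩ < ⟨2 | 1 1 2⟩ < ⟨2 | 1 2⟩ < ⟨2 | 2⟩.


14 collections generate NE(X_Σ); each relation:

  {3,6}:  v_{3} + v_{6} = v_{1} + v_{5} + v_{7}  →  sig = ⟨2 | 1 1 1⟩
  {3,5}:  v_{3} + v_{5} = 2·v_{1} + v_{7}  →  sig = ⟨2 | 1 2⟩
  {4,5}:  v_{4} + v_{5} = 2·v_{1} + v_{3}  →  sig = ⟨2 | 1 2⟩
  {4,6}:  v_{4} + v_{6} = 3·v_{1} + v_{7}  →  sig = ⟨2 | 1 3⟩
  {4,8}:  v_{4} + v_{8} = 3·v_{0} + v_{1} + 3·v_{2}  →  sig = ⟨2 | 1 3 3⟩
  {1,6}:  v_{1} + v_{6} = 2·v_{5}  →  sig = ⟨2 | 2⟩
  {4,7}:  v_{4} + v_{7} = 2·v_{3}  →  sig = ⟨2 | 2⟩
  {3,8}:  v_{3} + v_{8} = 2·v_{0} + 2·v_{2}  →  sig = ⟨2 | 2 2⟩
  {5,7,8}:  v_{5} + v_{7} + v_{8} = 0  →  sig = ⟨3 | 0⟩
  {0,2,5}:  v_{0} + v_{2} + v_{5} = v_{1}  →  sig = ⟨3 | 1⟩
  {0,2,6}:  v_{0} + v_{2} + v_{6} = v_{5}  →  sig = ⟨3 | 1⟩
  {1,7,8}:  v_{1} + v_{7} + v_{8} = v_{0} + v_{2}  →  sig = ⟨3 | 1 1⟩
  {0,1,2,3}:  v_{0} + v_{1} + v_{2} + v_{3} = v_{4}  →  sig = ⟨4 | 1⟩
  {0,1,2,7}:  v_{0} + v_{1} + v_{2} + v_{7} = v_{3}  →  sig = ⟨4 | 1⟩

Hence PRS(X_Σ) =
    |P|=2: 8 collections, coeffs (1,1,1), (1,2), (1,2), (1,3), (1,3,3), (2), (2), (2,2)
    |P|=3: 4 collections, coeffs (), (1), (1), (1,1)
    |P|=4: 2 collections, coeffs (1), (1)


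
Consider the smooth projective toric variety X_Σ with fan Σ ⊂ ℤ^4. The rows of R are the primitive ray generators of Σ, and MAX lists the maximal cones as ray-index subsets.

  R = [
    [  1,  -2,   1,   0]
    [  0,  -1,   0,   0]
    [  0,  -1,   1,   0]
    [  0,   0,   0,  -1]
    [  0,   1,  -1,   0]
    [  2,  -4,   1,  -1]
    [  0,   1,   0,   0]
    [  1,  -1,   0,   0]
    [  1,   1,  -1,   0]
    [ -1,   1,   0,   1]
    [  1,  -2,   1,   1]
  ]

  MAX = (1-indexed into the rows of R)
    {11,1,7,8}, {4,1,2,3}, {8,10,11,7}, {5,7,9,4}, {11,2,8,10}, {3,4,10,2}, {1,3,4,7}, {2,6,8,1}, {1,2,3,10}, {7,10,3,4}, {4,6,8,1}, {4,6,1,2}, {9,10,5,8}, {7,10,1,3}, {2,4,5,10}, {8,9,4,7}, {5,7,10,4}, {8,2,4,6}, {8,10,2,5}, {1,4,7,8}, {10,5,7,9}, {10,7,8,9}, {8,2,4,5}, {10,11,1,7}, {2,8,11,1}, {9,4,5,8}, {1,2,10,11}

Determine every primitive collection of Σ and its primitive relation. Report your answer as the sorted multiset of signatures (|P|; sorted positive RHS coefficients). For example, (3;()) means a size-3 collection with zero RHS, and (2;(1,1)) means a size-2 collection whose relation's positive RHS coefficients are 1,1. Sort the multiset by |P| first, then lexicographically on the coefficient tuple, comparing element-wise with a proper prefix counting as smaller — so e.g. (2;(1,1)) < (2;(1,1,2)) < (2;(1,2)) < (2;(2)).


|primitive collections| = 23. Relations:

  • {2,7}:  v_{2} + v_{7} = 0  ⟹  sig = (2;())
  • {3,5}:  v_{3} + v_{5} = 0  ⟹  sig = (2;())
  • {1,5}:  v_{1} + v_{5} = v_{8}  ⟹  sig = (2;(1))
  • {3,8}:  v_{3} + v_{8} = v_{1}  ⟹  sig = (2;(1))
  • {4,11}:  v_{4} + v_{11} = v_{1}  ⟹  sig = (2;(1))
  • {2,9}:  v_{2} + v_{9} = v_{5} + v_{8}  ⟹  sig = (2;(1,1))
  • {3,9}:  v_{3} + v_{9} = v_{7} + v_{8}  ⟹  sig = (2;(1,1))
  • {6,10}:  v_{6} + v_{10} = v_{1} + v_{2}  ⟹  sig = (2;(1,1))
  • {6,7}:  v_{6} + v_{7} = v_{1} + v_{4} + v_{8}  ⟹  sig = (2;(1,1,1))
  • {3,6}:  v_{3} + v_{6} = 2·v_{1} + v_{2} + v_{4}  ⟹  sig = (2;(1,1,2))
  • {5,6}:  v_{5} + v_{6} = v_{2} + v_{4} + 2·v_{8}  ⟹  sig = (2;(1,1,2))
  • {6,11}:  v_{6} + v_{11} = 2·v_{1} + v_{2} + v_{8}  ⟹  sig = (2;(1,1,2))
  • {9,11}:  v_{9} + v_{11} = v_{7} + 3·v_{8} + v_{10}  ⟹  sig = (2;(1,1,3))
  • {1,9}:  v_{1} + v_{9} = v_{7} + 2·v_{8}  ⟹  sig = (2;(1,2))
  • {3,11}:  v_{3} + v_{11} = 2·v_{1} + v_{10}  ⟹  sig = (2;(1,2))
  • {5,11}:  v_{5} + v_{11} = 2·v_{8} + v_{10}  ⟹  sig = (2;(1,2))
  • {6,9}:  v_{6} + v_{9} = v_{4} + 3·v_{8}  ⟹  sig = (2;(1,3))
  • {4,8,10}:  v_{4} + v_{8} + v_{10} = 0  ⟹  sig = (3;())
  • {1,4,10}:  v_{1} + v_{4} + v_{10} = v_{3}  ⟹  sig = (3;(1))
  • {1,8,10}:  v_{1} + v_{8} + v_{10} = v_{11}  ⟹  sig = (3;(1))
  • {5,7,8}:  v_{5} + v_{7} + v_{8} = v_{9}  ⟹  sig = (3;(1))
  • {4,9,10}:  v_{4} + v_{9} + v_{10} = v_{5} + v_{7}  ⟹  sig = (3;(1,1))
  • {1,2,4,8}:  v_{1} + v_{2} + v_{4} + v_{8} = v_{6}  ⟹  sig = (4;(1))

Signatures (|P|; sorted positive RHS coefficients), sorted:
[(2;()), (2;()), (2;(1)), (2;(1)), (2;(1)), (2;(1,1)), (2;(1,1)), (2;(1,1)), (2;(1,1,1)), (2;(1,1,2)), (2;(1,1,2)), (2;(1,1,2)), (2;(1,1,3)), (2;(1,2)), (2;(1,2)), (2;(1,2)), (2;(1,3)), (3;()), (3;(1)), (3;(1)), (3;(1)), (3;(1,1)), (4;(1))]


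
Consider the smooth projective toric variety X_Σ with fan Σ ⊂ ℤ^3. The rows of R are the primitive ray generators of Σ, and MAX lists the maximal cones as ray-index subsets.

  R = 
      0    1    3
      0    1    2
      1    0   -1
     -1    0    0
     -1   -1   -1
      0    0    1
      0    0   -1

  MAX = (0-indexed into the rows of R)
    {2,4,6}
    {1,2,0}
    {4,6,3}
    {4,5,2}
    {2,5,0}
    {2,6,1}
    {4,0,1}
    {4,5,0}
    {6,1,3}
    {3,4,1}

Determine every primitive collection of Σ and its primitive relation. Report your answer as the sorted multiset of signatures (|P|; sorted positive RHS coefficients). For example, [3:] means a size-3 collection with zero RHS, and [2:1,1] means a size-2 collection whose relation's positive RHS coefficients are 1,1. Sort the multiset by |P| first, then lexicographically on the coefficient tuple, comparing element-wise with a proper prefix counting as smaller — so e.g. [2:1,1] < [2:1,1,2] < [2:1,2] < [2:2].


9 collections generate NE(X_Σ); each relation:

  • {5,6}:  v_{5} + v_{6} = 0  so sig = [2:]
  • {0,6}:  v_{0} + v_{6} = v_{1}  so sig = [2:1]
  • {1,5}:  v_{1} + v_{5} = v_{0}  so sig = [2:1]
  • {2,3}:  v_{2} + v_{3} = v_{6}  so sig = [2:1]
  • {3,5}:  v_{3} + v_{5} = v_{1} + v_{4}  so sig = [2:1,1]
  • {0,3}:  v_{0} + v_{3} = 2·v_{1} + v_{4}  so sig = [2:1,2]
  • {1,2,4}:  v_{1} + v_{2} + v_{4} = 0  so sig = [3:]
  • {0,2,4}:  v_{0} + v_{2} + v_{4} = v_{5}  so sig = [3:1]
  • {1,4,6}:  v_{1} + v_{4} + v_{6} = v_{3}  so sig = [3:1]

Hence PRS(X_Σ) =
[[2:], [2:1], [2:1], [2:1], [2:1,1], [2:1,2], [3:], [3:1], [3:1]]


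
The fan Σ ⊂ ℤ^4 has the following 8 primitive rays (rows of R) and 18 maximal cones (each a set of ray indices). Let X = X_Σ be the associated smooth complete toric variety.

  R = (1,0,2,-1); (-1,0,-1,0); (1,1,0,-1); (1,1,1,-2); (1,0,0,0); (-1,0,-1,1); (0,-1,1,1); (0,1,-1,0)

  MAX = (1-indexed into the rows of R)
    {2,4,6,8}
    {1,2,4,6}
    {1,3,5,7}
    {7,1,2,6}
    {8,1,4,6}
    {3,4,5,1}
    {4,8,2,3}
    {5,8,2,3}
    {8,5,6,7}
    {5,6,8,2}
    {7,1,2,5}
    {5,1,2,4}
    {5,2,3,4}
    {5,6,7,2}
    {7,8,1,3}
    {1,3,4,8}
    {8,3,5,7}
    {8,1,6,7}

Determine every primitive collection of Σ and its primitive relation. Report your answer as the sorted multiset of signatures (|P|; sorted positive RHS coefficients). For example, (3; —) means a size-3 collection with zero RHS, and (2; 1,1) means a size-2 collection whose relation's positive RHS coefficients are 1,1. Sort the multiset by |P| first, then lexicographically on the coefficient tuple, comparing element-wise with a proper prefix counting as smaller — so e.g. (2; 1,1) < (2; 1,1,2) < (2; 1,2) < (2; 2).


10 collections generate NE(X_Σ); each relation:

  P = {3,6}:  v_{3} + v_{6} = v_{8} ; sig = (2; 1)
  P = {4,7}:  v_{4} + v_{7} = v_{1} ; sig = (2; 1)
  P = {2,3,7}:  v_{2} + v_{3} + v_{7} = 0 ; sig = (3; —)
  P = {1,2,3}:  v_{1} + v_{2} + v_{3} = v_{4} ; sig = (3; 1)
  P = {2,7,8}:  v_{2} + v_{7} + v_{8} = v_{6} ; sig = (3; 1)
  P = {4,5,6}:  v_{4} + v_{5} + v_{6} = v_{3} ; sig = (3; 1)
  P = {1,2,8}:  v_{1} + v_{2} + v_{8} = v_{4} + v_{6} ; sig = (3; 1,1)
  P = {1,5,6}:  v_{1} + v_{5} + v_{6} = v_{3} + v_{7} ; sig = (3; 1,1)
  P = {1,5,8}:  v_{1} + v_{5} + v_{8} = 2·v_{3} + v_{7} ; sig = (3; 1,2)
  P = {4,5,8}:  v_{4} + v_{5} + v_{8} = 2·v_{3} ; sig = (3; 2)

so the primitive-relation signature multiset is
{ (2; 1) ×2,  (3; —),  (3; 1) ×3,  (3; 1,1) ×2,  (3; 1,2),  (3; 2) }


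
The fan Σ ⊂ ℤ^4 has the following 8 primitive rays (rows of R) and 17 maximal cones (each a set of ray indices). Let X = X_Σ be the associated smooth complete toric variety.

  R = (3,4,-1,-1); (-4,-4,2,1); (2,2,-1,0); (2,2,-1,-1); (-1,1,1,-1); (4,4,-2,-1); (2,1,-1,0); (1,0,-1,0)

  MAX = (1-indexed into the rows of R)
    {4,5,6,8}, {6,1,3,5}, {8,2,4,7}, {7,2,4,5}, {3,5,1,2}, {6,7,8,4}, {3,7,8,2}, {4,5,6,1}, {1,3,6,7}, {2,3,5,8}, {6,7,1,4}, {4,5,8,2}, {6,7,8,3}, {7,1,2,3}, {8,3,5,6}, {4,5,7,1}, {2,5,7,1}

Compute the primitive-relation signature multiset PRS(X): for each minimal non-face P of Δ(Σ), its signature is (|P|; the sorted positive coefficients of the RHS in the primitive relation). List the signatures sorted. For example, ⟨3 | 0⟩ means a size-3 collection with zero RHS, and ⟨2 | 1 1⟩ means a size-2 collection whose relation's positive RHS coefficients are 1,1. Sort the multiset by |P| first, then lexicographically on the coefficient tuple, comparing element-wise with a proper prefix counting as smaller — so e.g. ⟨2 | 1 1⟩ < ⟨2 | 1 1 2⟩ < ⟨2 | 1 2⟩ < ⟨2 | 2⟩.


The 7 primitive collections of Σ (r=8, n=4):

  {2,6}:  v_{2} + v_{6} = 0  so sig = ⟨2 | 0⟩
  {1,8}:  v_{1} + v_{8} = v_{6}  so sig = ⟨2 | 1⟩
  {3,4}:  v_{3} + v_{4} = v_{6}  so sig = ⟨2 | 1⟩
  {3,5,7}:  v_{3} + v_{5} + v_{7} = v_{1}  so sig = ⟨3 | 1⟩
  {5,7,8}:  v_{5} + v_{7} + v_{8} = v_{4}  so sig = ⟨3 | 1⟩
  {1,2,4}:  v_{1} + v_{2} + v_{4} = v_{5} + v_{7}  so sig = ⟨3 | 1 1⟩
  {5,6,7}:  v_{5} + v_{6} + v_{7} = v_{1} + v_{4}  so sig = ⟨3 | 1 1⟩

Sorted signature multiset PRS(X):
    |P|=2: 3 collections, coeffs (), (1), (1)
    |P|=3: 4 collections, coeffs (1), (1), (1,1), (1,1)


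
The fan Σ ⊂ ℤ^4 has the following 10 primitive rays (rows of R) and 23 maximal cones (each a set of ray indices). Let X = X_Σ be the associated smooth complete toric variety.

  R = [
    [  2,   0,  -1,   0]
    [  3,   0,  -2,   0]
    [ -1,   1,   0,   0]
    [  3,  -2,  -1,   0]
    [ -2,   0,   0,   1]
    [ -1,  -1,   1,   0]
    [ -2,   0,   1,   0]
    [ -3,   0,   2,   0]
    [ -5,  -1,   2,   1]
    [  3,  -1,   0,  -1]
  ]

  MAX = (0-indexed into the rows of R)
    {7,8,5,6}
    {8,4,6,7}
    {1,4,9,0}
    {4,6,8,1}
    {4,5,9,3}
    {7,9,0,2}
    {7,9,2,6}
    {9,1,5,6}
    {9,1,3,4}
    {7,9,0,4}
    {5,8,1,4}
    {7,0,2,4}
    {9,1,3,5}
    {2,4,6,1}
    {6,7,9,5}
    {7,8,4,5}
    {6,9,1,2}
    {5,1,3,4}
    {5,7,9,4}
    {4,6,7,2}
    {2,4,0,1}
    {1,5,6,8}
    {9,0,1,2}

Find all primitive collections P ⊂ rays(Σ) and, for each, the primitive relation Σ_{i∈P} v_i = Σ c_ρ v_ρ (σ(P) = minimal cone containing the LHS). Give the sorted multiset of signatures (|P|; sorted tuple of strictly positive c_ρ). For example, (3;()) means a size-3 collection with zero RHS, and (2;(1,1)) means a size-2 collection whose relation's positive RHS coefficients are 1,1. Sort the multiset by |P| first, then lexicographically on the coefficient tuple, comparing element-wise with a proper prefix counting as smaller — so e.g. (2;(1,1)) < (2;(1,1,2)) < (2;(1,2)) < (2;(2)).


Minimal non-faces — 16 found among 10 rays, 23 max cones:

  {0,6}:  v_{0} + v_{6} = 0  ⇒ sig = (2;())
  {1,7}:  v_{1} + v_{7} = 0  ⇒ sig = (2;())
  {2,5}:  v_{2} + v_{5} = v_{6}  ⇒ sig = (2;(1))
  {0,5}:  v_{0} + v_{5} = v_{4} + v_{9}  ⇒ sig = (2;(1,1))
  {0,8}:  v_{0} + v_{8} = v_{4} + v_{5}  ⇒ sig = (2;(1,1))
  {2,3}:  v_{2} + v_{3} = v_{1} + v_{5}  ⇒ sig = (2;(1,1))
  {3,7}:  v_{3} + v_{7} = v_{4} + v_{5} + v_{9}  ⇒ sig = (2;(1,1,1))
  {3,8}:  v_{3} + v_{8} = v_{1} + v_{4} + 3·v_{5}  ⇒ sig = (2;(1,1,3))
  {2,8}:  v_{2} + v_{8} = v_{4} + 2·v_{6}  ⇒ sig = (2;(1,2))
  {3,6}:  v_{3} + v_{6} = v_{1} + 2·v_{5}  ⇒ sig = (2;(1,2))
  {0,3}:  v_{0} + v_{3} = v_{1} + 2·v_{4} + 2·v_{9}  ⇒ sig = (2;(1,2,2))
  {8,9}:  v_{8} + v_{9} = 2·v_{5}  ⇒ sig = (2;(2))
  {2,4,9}:  v_{2} + v_{4} + v_{9} = 0  ⇒ sig = (3;())
  {4,5,6}:  v_{4} + v_{5} + v_{6} = v_{8}  ⇒ sig = (3;(1))
  {4,6,9}:  v_{4} + v_{6} + v_{9} = v_{5}  ⇒ sig = (3;(1))
  {1,4,5,9}:  v_{1} + v_{4} + v_{5} + v_{9} = v_{3}  ⇒ sig = (4;(1))

so the primitive-relation signature multiset is
[(2;()), (2;()), (2;(1)), (2;(1,1)), (2;(1,1)), (2;(1,1)), (2;(1,1,1)), (2;(1,1,3)), (2;(1,2)), (2;(1,2)), (2;(1,2,2)), (2;(2)), (3;()), (3;(1)), (3;(1)), (4;(1))]
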